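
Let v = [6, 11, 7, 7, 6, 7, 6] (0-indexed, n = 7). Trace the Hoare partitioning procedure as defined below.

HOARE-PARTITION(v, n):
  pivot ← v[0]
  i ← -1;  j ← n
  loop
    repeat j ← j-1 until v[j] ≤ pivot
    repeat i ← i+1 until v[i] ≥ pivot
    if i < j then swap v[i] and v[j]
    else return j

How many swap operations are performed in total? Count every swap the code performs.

pivot = v[0] = 6; i = -1, j = 7
j→6 (v[6]=6≤6), i→0 (v[0]=6≥6); i<j, swap → [6, 11, 7, 7, 6, 7, 6]
j→4 (v[4]=6≤6), i→1 (v[1]=11≥6); i<j, swap → [6, 6, 7, 7, 11, 7, 6]
j→1, i→2; i≥j, return j=1. v = [6, 6, 7, 7, 11, 7, 6]

2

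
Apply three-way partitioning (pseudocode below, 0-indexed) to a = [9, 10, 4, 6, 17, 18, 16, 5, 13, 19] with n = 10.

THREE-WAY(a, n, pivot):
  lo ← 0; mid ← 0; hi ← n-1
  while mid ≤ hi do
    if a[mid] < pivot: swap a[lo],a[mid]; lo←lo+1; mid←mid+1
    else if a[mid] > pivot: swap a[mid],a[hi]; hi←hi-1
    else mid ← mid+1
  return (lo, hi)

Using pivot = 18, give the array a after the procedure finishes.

[9, 10, 4, 6, 17, 16, 5, 13, 18, 19]

lo=0 mid=0 hi=9
9<18: swap(0,0), lo=1 mid=1 ⇒ [9, 10, 4, 6, 17, 18, 16, 5, 13, 19]
10<18: swap(1,1), lo=2 mid=2 ⇒ [9, 10, 4, 6, 17, 18, 16, 5, 13, 19]
4<18: swap(2,2), lo=3 mid=3 ⇒ [9, 10, 4, 6, 17, 18, 16, 5, 13, 19]
6<18: swap(3,3), lo=4 mid=4 ⇒ [9, 10, 4, 6, 17, 18, 16, 5, 13, 19]
17<18: swap(4,4), lo=5 mid=5 ⇒ [9, 10, 4, 6, 17, 18, 16, 5, 13, 19]
18=18: mid=6
16<18: swap(5,6), lo=6 mid=7 ⇒ [9, 10, 4, 6, 17, 16, 18, 5, 13, 19]
5<18: swap(6,7), lo=7 mid=8 ⇒ [9, 10, 4, 6, 17, 16, 5, 18, 13, 19]
13<18: swap(7,8), lo=8 mid=9 ⇒ [9, 10, 4, 6, 17, 16, 5, 13, 18, 19]
19>18: swap(9,9), hi=8 ⇒ [9, 10, 4, 6, 17, 16, 5, 13, 18, 19]
done. lo=8 hi=8; a=[9, 10, 4, 6, 17, 16, 5, 13, 18, 19]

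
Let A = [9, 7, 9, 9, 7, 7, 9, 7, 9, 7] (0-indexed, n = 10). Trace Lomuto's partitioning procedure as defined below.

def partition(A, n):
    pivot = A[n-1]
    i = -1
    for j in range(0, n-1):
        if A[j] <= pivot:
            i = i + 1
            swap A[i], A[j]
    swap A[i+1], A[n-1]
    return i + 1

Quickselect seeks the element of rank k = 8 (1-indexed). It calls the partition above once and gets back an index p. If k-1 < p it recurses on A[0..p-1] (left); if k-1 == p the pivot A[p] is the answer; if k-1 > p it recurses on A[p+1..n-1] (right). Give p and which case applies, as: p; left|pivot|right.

pivot = A[9] = 7; i = -1
j=0: A[0]=9 > 7 → no swap
j=1: A[1]=7 ≤ 7 → i=0, swap A[0],A[1] → [7, 9, 9, 9, 7, 7, 9, 7, 9, 7]
j=2: A[2]=9 > 7 → no swap
j=3: A[3]=9 > 7 → no swap
j=4: A[4]=7 ≤ 7 → i=1, swap A[1],A[4] → [7, 7, 9, 9, 9, 7, 9, 7, 9, 7]
j=5: A[5]=7 ≤ 7 → i=2, swap A[2],A[5] → [7, 7, 7, 9, 9, 9, 9, 7, 9, 7]
j=6: A[6]=9 > 7 → no swap
j=7: A[7]=7 ≤ 7 → i=3, swap A[3],A[7] → [7, 7, 7, 7, 9, 9, 9, 9, 9, 7]
j=8: A[8]=9 > 7 → no swap
final swap A[4],A[9] → [7, 7, 7, 7, 7, 9, 9, 9, 9, 9]; return 4
p = 4; k-1 = 7 > 4 ⇒ right

4; right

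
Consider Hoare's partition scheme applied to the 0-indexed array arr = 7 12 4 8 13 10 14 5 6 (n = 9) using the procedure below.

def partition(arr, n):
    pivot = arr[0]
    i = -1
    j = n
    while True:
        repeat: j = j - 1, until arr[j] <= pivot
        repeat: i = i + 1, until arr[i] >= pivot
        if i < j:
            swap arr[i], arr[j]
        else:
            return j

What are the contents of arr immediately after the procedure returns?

6 5 4 8 13 10 14 12 7

pivot = arr[0] = 7; i = -1, j = 9
j→8 (arr[8]=6≤7), i→0 (arr[0]=7≥7); i<j, swap → 6 12 4 8 13 10 14 5 7
j→7 (arr[7]=5≤7), i→1 (arr[1]=12≥7); i<j, swap → 6 5 4 8 13 10 14 12 7
j→2, i→3; i≥j, return j=2. arr = 6 5 4 8 13 10 14 12 7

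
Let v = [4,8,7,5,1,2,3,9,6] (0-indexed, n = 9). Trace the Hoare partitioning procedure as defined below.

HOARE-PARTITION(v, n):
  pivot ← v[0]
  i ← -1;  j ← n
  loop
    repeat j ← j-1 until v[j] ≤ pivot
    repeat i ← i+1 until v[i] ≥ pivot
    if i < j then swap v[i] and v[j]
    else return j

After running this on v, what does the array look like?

[3,2,1,5,7,8,4,9,6]

pivot = v[0] = 4; i = -1, j = 9
j→6 (v[6]=3≤4), i→0 (v[0]=4≥4); i<j, swap → [3,8,7,5,1,2,4,9,6]
j→5 (v[5]=2≤4), i→1 (v[1]=8≥4); i<j, swap → [3,2,7,5,1,8,4,9,6]
j→4 (v[4]=1≤4), i→2 (v[2]=7≥4); i<j, swap → [3,2,1,5,7,8,4,9,6]
j→2, i→3; i≥j, return j=2. v = [3,2,1,5,7,8,4,9,6]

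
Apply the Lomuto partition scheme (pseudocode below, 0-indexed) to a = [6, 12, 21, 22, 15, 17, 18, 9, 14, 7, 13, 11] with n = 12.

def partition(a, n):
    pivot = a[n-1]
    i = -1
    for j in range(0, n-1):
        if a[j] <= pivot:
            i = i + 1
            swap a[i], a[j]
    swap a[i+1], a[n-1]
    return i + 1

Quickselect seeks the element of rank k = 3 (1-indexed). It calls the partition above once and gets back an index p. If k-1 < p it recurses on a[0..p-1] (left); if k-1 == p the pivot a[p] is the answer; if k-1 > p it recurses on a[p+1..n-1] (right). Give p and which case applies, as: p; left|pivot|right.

pivot = a[11] = 11; i = -1
j=0: a[0]=6 ≤ 11 → i=0, swap a[0],a[0] (no change) → [6, 12, 21, 22, 15, 17, 18, 9, 14, 7, 13, 11]
j=1: a[1]=12 > 11 → no swap
j=2: a[2]=21 > 11 → no swap
j=3: a[3]=22 > 11 → no swap
j=4: a[4]=15 > 11 → no swap
j=5: a[5]=17 > 11 → no swap
j=6: a[6]=18 > 11 → no swap
j=7: a[7]=9 ≤ 11 → i=1, swap a[1],a[7] → [6, 9, 21, 22, 15, 17, 18, 12, 14, 7, 13, 11]
j=8: a[8]=14 > 11 → no swap
j=9: a[9]=7 ≤ 11 → i=2, swap a[2],a[9] → [6, 9, 7, 22, 15, 17, 18, 12, 14, 21, 13, 11]
j=10: a[10]=13 > 11 → no swap
final swap a[3],a[11] → [6, 9, 7, 11, 15, 17, 18, 12, 14, 21, 13, 22]; return 3
p = 3; k-1 = 2 < 3 ⇒ left

3; left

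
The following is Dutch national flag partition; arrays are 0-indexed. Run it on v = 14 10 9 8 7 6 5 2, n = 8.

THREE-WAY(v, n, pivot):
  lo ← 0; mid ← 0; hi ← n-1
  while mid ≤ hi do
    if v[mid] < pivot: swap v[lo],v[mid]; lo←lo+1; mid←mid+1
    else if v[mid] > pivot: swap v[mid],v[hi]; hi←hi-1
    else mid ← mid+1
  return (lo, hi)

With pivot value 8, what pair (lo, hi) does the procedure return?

(4, 4)

lo=0 mid=0 hi=7
14>8: swap(0,7), hi=6 ⇒ 2 10 9 8 7 6 5 14
2<8: swap(0,0), lo=1 mid=1 ⇒ 2 10 9 8 7 6 5 14
10>8: swap(1,6), hi=5 ⇒ 2 5 9 8 7 6 10 14
5<8: swap(1,1), lo=2 mid=2 ⇒ 2 5 9 8 7 6 10 14
9>8: swap(2,5), hi=4 ⇒ 2 5 6 8 7 9 10 14
6<8: swap(2,2), lo=3 mid=3 ⇒ 2 5 6 8 7 9 10 14
8=8: mid=4
7<8: swap(3,4), lo=4 mid=5 ⇒ 2 5 6 7 8 9 10 14
done. lo=4 hi=4; v=2 5 6 7 8 9 10 14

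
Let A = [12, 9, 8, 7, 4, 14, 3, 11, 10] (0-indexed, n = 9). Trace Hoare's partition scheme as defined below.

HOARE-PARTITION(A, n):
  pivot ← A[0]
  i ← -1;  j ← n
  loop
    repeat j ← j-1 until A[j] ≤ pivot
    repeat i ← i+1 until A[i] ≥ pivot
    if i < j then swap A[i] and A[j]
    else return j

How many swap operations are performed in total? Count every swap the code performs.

2

pivot=12
j stops at 8 (10), i stops at 0 (12); swap ⇒ [10, 9, 8, 7, 4, 14, 3, 11, 12]
j stops at 7 (11), i stops at 5 (14); swap ⇒ [10, 9, 8, 7, 4, 11, 3, 14, 12]
j stops at 6, i stops at 7; i≥j ⇒ return 6. A=[10, 9, 8, 7, 4, 11, 3, 14, 12]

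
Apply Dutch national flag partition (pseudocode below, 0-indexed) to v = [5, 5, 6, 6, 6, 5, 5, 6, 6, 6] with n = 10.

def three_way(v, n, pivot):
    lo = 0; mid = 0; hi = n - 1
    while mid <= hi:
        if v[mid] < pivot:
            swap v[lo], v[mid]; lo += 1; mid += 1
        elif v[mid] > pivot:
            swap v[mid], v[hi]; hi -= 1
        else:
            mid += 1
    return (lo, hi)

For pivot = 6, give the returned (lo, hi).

(4, 9)

pivot = 6; lo=0, mid=0, hi=9
v[mid]=5<6: swap v[0],v[0]; lo=1,mid=1 → [5, 5, 6, 6, 6, 5, 5, 6, 6, 6]
v[mid]=5<6: swap v[1],v[1]; lo=2,mid=2 → [5, 5, 6, 6, 6, 5, 5, 6, 6, 6]
v[mid]=6=6: mid=3
v[mid]=6=6: mid=4
v[mid]=6=6: mid=5
v[mid]=5<6: swap v[2],v[5]; lo=3,mid=6 → [5, 5, 5, 6, 6, 6, 5, 6, 6, 6]
v[mid]=5<6: swap v[3],v[6]; lo=4,mid=7 → [5, 5, 5, 5, 6, 6, 6, 6, 6, 6]
v[mid]=6=6: mid=8
v[mid]=6=6: mid=9
v[mid]=6=6: mid=10
end: lo=4, hi=9; v = [5, 5, 5, 5, 6, 6, 6, 6, 6, 6]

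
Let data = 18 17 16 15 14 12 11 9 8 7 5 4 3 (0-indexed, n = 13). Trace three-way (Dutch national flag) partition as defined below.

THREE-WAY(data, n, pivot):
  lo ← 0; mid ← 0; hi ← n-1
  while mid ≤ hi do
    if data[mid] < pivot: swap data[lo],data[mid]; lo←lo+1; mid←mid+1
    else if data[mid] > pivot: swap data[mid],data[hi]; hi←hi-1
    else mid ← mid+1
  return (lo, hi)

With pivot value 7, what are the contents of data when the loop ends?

pivot = 7; lo=0, mid=0, hi=12
data[mid]=18>7: swap data[0],data[12]; hi=11 → 3 17 16 15 14 12 11 9 8 7 5 4 18
data[mid]=3<7: swap data[0],data[0]; lo=1,mid=1 → 3 17 16 15 14 12 11 9 8 7 5 4 18
data[mid]=17>7: swap data[1],data[11]; hi=10 → 3 4 16 15 14 12 11 9 8 7 5 17 18
data[mid]=4<7: swap data[1],data[1]; lo=2,mid=2 → 3 4 16 15 14 12 11 9 8 7 5 17 18
data[mid]=16>7: swap data[2],data[10]; hi=9 → 3 4 5 15 14 12 11 9 8 7 16 17 18
data[mid]=5<7: swap data[2],data[2]; lo=3,mid=3 → 3 4 5 15 14 12 11 9 8 7 16 17 18
data[mid]=15>7: swap data[3],data[9]; hi=8 → 3 4 5 7 14 12 11 9 8 15 16 17 18
data[mid]=7=7: mid=4
data[mid]=14>7: swap data[4],data[8]; hi=7 → 3 4 5 7 8 12 11 9 14 15 16 17 18
data[mid]=8>7: swap data[4],data[7]; hi=6 → 3 4 5 7 9 12 11 8 14 15 16 17 18
data[mid]=9>7: swap data[4],data[6]; hi=5 → 3 4 5 7 11 12 9 8 14 15 16 17 18
data[mid]=11>7: swap data[4],data[5]; hi=4 → 3 4 5 7 12 11 9 8 14 15 16 17 18
data[mid]=12>7: swap data[4],data[4]; hi=3 → 3 4 5 7 12 11 9 8 14 15 16 17 18
end: lo=3, hi=3; data = 3 4 5 7 12 11 9 8 14 15 16 17 18

3 4 5 7 12 11 9 8 14 15 16 17 18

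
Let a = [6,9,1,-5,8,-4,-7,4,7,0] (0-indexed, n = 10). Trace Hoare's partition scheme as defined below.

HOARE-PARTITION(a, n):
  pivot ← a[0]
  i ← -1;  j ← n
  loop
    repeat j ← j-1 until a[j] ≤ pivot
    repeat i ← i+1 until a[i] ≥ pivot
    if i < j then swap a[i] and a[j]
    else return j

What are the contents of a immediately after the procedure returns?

[0,4,1,-5,-7,-4,8,9,7,6]

pivot=6
j stops at 9 (0), i stops at 0 (6); swap ⇒ [0,9,1,-5,8,-4,-7,4,7,6]
j stops at 7 (4), i stops at 1 (9); swap ⇒ [0,4,1,-5,8,-4,-7,9,7,6]
j stops at 6 (-7), i stops at 4 (8); swap ⇒ [0,4,1,-5,-7,-4,8,9,7,6]
j stops at 5, i stops at 6; i≥j ⇒ return 5. a=[0,4,1,-5,-7,-4,8,9,7,6]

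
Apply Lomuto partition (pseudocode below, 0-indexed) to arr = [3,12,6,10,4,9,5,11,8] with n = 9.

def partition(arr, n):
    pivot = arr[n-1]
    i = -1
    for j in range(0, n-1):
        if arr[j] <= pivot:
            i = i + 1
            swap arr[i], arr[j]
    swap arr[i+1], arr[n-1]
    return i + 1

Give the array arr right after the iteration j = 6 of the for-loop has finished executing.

pivot = arr[8] = 8; i = -1
j=0: arr[0]=3 ≤ 8 → i=0, swap arr[0],arr[0] (no change) → [3,12,6,10,4,9,5,11,8]
j=1: arr[1]=12 > 8 → no swap
j=2: arr[2]=6 ≤ 8 → i=1, swap arr[1],arr[2] → [3,6,12,10,4,9,5,11,8]
j=3: arr[3]=10 > 8 → no swap
j=4: arr[4]=4 ≤ 8 → i=2, swap arr[2],arr[4] → [3,6,4,10,12,9,5,11,8]
j=5: arr[5]=9 > 8 → no swap
j=6: arr[6]=5 ≤ 8 → i=3, swap arr[3],arr[6] → [3,6,4,5,12,9,10,11,8]
(after j=6) arr = [3,6,4,5,12,9,10,11,8]

[3,6,4,5,12,9,10,11,8]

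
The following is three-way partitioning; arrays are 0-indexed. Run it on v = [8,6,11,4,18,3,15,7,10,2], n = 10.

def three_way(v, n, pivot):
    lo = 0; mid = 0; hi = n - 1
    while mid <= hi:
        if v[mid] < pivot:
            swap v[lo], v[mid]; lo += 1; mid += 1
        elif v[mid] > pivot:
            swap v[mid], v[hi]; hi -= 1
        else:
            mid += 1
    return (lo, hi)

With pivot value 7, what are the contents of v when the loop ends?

[2,6,4,3,7,15,18,10,11,8]

lo=0 mid=0 hi=9
8>7: swap(0,9), hi=8 ⇒ [2,6,11,4,18,3,15,7,10,8]
2<7: swap(0,0), lo=1 mid=1 ⇒ [2,6,11,4,18,3,15,7,10,8]
6<7: swap(1,1), lo=2 mid=2 ⇒ [2,6,11,4,18,3,15,7,10,8]
11>7: swap(2,8), hi=7 ⇒ [2,6,10,4,18,3,15,7,11,8]
10>7: swap(2,7), hi=6 ⇒ [2,6,7,4,18,3,15,10,11,8]
7=7: mid=3
4<7: swap(2,3), lo=3 mid=4 ⇒ [2,6,4,7,18,3,15,10,11,8]
18>7: swap(4,6), hi=5 ⇒ [2,6,4,7,15,3,18,10,11,8]
15>7: swap(4,5), hi=4 ⇒ [2,6,4,7,3,15,18,10,11,8]
3<7: swap(3,4), lo=4 mid=5 ⇒ [2,6,4,3,7,15,18,10,11,8]
done. lo=4 hi=4; v=[2,6,4,3,7,15,18,10,11,8]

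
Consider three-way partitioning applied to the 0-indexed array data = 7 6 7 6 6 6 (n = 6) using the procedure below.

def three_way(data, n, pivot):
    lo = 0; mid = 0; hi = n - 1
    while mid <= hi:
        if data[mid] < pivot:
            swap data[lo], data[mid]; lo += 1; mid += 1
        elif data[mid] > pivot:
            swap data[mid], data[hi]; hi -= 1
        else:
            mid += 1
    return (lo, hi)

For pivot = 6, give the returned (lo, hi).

(0, 3)

pivot = 6; lo=0, mid=0, hi=5
data[mid]=7>6: swap data[0],data[5]; hi=4 → 6 6 7 6 6 7
data[mid]=6=6: mid=1
data[mid]=6=6: mid=2
data[mid]=7>6: swap data[2],data[4]; hi=3 → 6 6 6 6 7 7
data[mid]=6=6: mid=3
data[mid]=6=6: mid=4
end: lo=0, hi=3; data = 6 6 6 6 7 7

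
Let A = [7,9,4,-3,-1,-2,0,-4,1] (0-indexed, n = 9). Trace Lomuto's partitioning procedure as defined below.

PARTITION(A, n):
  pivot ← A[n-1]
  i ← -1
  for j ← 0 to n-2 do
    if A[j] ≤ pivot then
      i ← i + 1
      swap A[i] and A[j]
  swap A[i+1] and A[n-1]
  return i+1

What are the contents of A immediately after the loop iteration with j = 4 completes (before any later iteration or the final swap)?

[-3,-1,4,7,9,-2,0,-4,1]

pivot = A[8] = 1; i = -1
j=0: A[0]=7 > 1 → no swap
j=1: A[1]=9 > 1 → no swap
j=2: A[2]=4 > 1 → no swap
j=3: A[3]=-3 ≤ 1 → i=0, swap A[0],A[3] → [-3,9,4,7,-1,-2,0,-4,1]
j=4: A[4]=-1 ≤ 1 → i=1, swap A[1],A[4] → [-3,-1,4,7,9,-2,0,-4,1]
(after j=4) A = [-3,-1,4,7,9,-2,0,-4,1]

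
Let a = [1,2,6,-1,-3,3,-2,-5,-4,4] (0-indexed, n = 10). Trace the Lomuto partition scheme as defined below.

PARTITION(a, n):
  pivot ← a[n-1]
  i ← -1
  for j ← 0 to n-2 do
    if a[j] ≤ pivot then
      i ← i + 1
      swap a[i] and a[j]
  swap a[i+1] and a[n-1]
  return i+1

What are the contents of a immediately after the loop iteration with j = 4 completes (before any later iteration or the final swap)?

[1,2,-1,-3,6,3,-2,-5,-4,4]

pivot = a[9] = 4; i = -1
j=0: a[0]=1 ≤ 4 → i=0, swap a[0],a[0] (no change) → [1,2,6,-1,-3,3,-2,-5,-4,4]
j=1: a[1]=2 ≤ 4 → i=1, swap a[1],a[1] (no change) → [1,2,6,-1,-3,3,-2,-5,-4,4]
j=2: a[2]=6 > 4 → no swap
j=3: a[3]=-1 ≤ 4 → i=2, swap a[2],a[3] → [1,2,-1,6,-3,3,-2,-5,-4,4]
j=4: a[4]=-3 ≤ 4 → i=3, swap a[3],a[4] → [1,2,-1,-3,6,3,-2,-5,-4,4]
(after j=4) a = [1,2,-1,-3,6,3,-2,-5,-4,4]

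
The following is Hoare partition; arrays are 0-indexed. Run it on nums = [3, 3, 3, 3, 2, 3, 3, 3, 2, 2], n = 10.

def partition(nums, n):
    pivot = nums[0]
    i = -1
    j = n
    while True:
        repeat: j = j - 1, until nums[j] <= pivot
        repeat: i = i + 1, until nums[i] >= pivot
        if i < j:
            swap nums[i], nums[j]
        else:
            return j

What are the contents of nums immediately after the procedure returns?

[2, 2, 3, 3, 2, 3, 3, 3, 3, 3]

pivot=3
j stops at 9 (2), i stops at 0 (3); swap ⇒ [2, 3, 3, 3, 2, 3, 3, 3, 2, 3]
j stops at 8 (2), i stops at 1 (3); swap ⇒ [2, 2, 3, 3, 2, 3, 3, 3, 3, 3]
j stops at 7 (3), i stops at 2 (3); swap ⇒ [2, 2, 3, 3, 2, 3, 3, 3, 3, 3]
j stops at 6 (3), i stops at 3 (3); swap ⇒ [2, 2, 3, 3, 2, 3, 3, 3, 3, 3]
j stops at 5, i stops at 5; i≥j ⇒ return 5. nums=[2, 2, 3, 3, 2, 3, 3, 3, 3, 3]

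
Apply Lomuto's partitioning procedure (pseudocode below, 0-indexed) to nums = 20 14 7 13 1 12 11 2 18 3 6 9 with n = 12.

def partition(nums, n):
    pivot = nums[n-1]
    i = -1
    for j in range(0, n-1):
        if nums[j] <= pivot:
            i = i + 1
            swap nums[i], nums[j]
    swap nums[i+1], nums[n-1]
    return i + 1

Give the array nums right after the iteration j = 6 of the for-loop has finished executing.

pivot=9, i=-1
j=0: 20>9, skip
j=1: 14>9, skip
j=2: 7≤9, i=0, swap(0,2) ⇒ 7 14 20 13 1 12 11 2 18 3 6 9
j=3: 13>9, skip
j=4: 1≤9, i=1, swap(1,4) ⇒ 7 1 20 13 14 12 11 2 18 3 6 9
j=5: 12>9, skip
j=6: 11>9, skip
(after j=6) nums = 7 1 20 13 14 12 11 2 18 3 6 9

7 1 20 13 14 12 11 2 18 3 6 9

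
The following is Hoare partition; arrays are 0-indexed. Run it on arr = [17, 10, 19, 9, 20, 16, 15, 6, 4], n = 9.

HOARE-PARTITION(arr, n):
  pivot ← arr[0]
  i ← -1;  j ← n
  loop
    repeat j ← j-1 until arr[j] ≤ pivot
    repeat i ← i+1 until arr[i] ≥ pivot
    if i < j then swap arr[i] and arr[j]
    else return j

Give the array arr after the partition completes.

[4, 10, 6, 9, 15, 16, 20, 19, 17]

pivot = arr[0] = 17; i = -1, j = 9
j→8 (arr[8]=4≤17), i→0 (arr[0]=17≥17); i<j, swap → [4, 10, 19, 9, 20, 16, 15, 6, 17]
j→7 (arr[7]=6≤17), i→2 (arr[2]=19≥17); i<j, swap → [4, 10, 6, 9, 20, 16, 15, 19, 17]
j→6 (arr[6]=15≤17), i→4 (arr[4]=20≥17); i<j, swap → [4, 10, 6, 9, 15, 16, 20, 19, 17]
j→5, i→6; i≥j, return j=5. arr = [4, 10, 6, 9, 15, 16, 20, 19, 17]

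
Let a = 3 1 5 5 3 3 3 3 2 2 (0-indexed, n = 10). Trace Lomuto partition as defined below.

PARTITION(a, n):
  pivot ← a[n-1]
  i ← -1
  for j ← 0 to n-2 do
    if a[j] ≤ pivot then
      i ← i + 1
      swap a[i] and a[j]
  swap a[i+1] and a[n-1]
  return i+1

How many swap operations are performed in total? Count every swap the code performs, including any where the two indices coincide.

pivot=2, i=-1
j=0: 3>2, skip
j=1: 1≤2, i=0, swap(0,1) ⇒ 1 3 5 5 3 3 3 3 2 2
j=2: 5>2, skip
j=3: 5>2, skip
j=4: 3>2, skip
j=5: 3>2, skip
j=6: 3>2, skip
j=7: 3>2, skip
j=8: 2≤2, i=1, swap(1,8) ⇒ 1 2 5 5 3 3 3 3 3 2
swap(2,9) ⇒ 1 2 2 5 3 3 3 3 3 5; return 2

3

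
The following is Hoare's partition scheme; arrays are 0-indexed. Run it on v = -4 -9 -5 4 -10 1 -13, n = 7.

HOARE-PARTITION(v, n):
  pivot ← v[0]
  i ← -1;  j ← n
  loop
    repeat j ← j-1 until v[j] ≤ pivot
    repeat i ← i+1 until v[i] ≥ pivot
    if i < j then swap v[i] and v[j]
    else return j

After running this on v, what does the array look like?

-13 -9 -5 -10 4 1 -4

pivot = v[0] = -4; i = -1, j = 7
j→6 (v[6]=-13≤-4), i→0 (v[0]=-4≥-4); i<j, swap → -13 -9 -5 4 -10 1 -4
j→4 (v[4]=-10≤-4), i→3 (v[3]=4≥-4); i<j, swap → -13 -9 -5 -10 4 1 -4
j→3, i→4; i≥j, return j=3. v = -13 -9 -5 -10 4 1 -4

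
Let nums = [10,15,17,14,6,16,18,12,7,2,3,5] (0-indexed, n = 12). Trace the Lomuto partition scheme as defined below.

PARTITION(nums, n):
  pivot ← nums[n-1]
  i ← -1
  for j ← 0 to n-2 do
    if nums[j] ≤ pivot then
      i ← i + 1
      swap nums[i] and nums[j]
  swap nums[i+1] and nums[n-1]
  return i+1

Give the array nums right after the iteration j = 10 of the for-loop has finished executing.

pivot=5, i=-1
j=0: 10>5, skip
j=1: 15>5, skip
j=2: 17>5, skip
j=3: 14>5, skip
j=4: 6>5, skip
j=5: 16>5, skip
j=6: 18>5, skip
j=7: 12>5, skip
j=8: 7>5, skip
j=9: 2≤5, i=0, swap(0,9) ⇒ [2,15,17,14,6,16,18,12,7,10,3,5]
j=10: 3≤5, i=1, swap(1,10) ⇒ [2,3,17,14,6,16,18,12,7,10,15,5]
(after j=10) nums = [2,3,17,14,6,16,18,12,7,10,15,5]

[2,3,17,14,6,16,18,12,7,10,15,5]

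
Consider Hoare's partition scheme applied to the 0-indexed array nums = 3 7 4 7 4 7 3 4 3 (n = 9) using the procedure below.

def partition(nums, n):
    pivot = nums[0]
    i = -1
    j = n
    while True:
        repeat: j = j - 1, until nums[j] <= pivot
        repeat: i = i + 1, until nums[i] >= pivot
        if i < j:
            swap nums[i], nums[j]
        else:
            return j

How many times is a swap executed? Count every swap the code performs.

pivot=3
j stops at 8 (3), i stops at 0 (3); swap ⇒ 3 7 4 7 4 7 3 4 3
j stops at 6 (3), i stops at 1 (7); swap ⇒ 3 3 4 7 4 7 7 4 3
j stops at 1, i stops at 2; i≥j ⇒ return 1. nums=3 3 4 7 4 7 7 4 3

2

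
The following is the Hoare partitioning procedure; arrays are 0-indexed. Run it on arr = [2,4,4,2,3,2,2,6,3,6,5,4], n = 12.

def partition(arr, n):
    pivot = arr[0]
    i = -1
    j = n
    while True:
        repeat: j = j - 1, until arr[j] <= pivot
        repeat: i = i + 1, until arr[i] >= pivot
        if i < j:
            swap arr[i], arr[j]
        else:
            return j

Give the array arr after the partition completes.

[2,2,2,4,3,4,2,6,3,6,5,4]

pivot=2
j stops at 6 (2), i stops at 0 (2); swap ⇒ [2,4,4,2,3,2,2,6,3,6,5,4]
j stops at 5 (2), i stops at 1 (4); swap ⇒ [2,2,4,2,3,4,2,6,3,6,5,4]
j stops at 3 (2), i stops at 2 (4); swap ⇒ [2,2,2,4,3,4,2,6,3,6,5,4]
j stops at 2, i stops at 3; i≥j ⇒ return 2. arr=[2,2,2,4,3,4,2,6,3,6,5,4]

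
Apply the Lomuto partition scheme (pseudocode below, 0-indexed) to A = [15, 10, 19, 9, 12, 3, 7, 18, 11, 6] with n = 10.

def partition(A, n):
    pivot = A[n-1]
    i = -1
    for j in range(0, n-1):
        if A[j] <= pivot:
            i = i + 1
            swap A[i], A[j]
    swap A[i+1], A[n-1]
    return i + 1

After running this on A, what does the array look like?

pivot=6, i=-1
j=0: 15>6, skip
j=1: 10>6, skip
j=2: 19>6, skip
j=3: 9>6, skip
j=4: 12>6, skip
j=5: 3≤6, i=0, swap(0,5) ⇒ [3, 10, 19, 9, 12, 15, 7, 18, 11, 6]
j=6: 7>6, skip
j=7: 18>6, skip
j=8: 11>6, skip
swap(1,9) ⇒ [3, 6, 19, 9, 12, 15, 7, 18, 11, 10]; return 1

[3, 6, 19, 9, 12, 15, 7, 18, 11, 10]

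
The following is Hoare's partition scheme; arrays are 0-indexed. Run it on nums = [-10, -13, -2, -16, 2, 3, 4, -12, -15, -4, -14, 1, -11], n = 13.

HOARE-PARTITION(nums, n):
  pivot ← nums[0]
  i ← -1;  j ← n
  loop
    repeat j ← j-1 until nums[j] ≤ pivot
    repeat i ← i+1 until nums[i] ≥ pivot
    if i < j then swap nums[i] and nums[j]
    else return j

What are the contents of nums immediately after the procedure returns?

pivot = nums[0] = -10; i = -1, j = 13
j→12 (nums[12]=-11≤-10), i→0 (nums[0]=-10≥-10); i<j, swap → [-11, -13, -2, -16, 2, 3, 4, -12, -15, -4, -14, 1, -10]
j→10 (nums[10]=-14≤-10), i→2 (nums[2]=-2≥-10); i<j, swap → [-11, -13, -14, -16, 2, 3, 4, -12, -15, -4, -2, 1, -10]
j→8 (nums[8]=-15≤-10), i→4 (nums[4]=2≥-10); i<j, swap → [-11, -13, -14, -16, -15, 3, 4, -12, 2, -4, -2, 1, -10]
j→7 (nums[7]=-12≤-10), i→5 (nums[5]=3≥-10); i<j, swap → [-11, -13, -14, -16, -15, -12, 4, 3, 2, -4, -2, 1, -10]
j→5, i→6; i≥j, return j=5. nums = [-11, -13, -14, -16, -15, -12, 4, 3, 2, -4, -2, 1, -10]

[-11, -13, -14, -16, -15, -12, 4, 3, 2, -4, -2, 1, -10]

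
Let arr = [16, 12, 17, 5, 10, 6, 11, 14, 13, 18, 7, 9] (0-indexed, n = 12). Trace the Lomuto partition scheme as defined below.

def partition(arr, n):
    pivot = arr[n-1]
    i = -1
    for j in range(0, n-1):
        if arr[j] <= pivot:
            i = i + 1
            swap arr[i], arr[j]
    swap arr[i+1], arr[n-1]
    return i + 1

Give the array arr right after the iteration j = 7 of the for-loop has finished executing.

[5, 6, 17, 16, 10, 12, 11, 14, 13, 18, 7, 9]

pivot = arr[11] = 9; i = -1
j=0: arr[0]=16 > 9 → no swap
j=1: arr[1]=12 > 9 → no swap
j=2: arr[2]=17 > 9 → no swap
j=3: arr[3]=5 ≤ 9 → i=0, swap arr[0],arr[3] → [5, 12, 17, 16, 10, 6, 11, 14, 13, 18, 7, 9]
j=4: arr[4]=10 > 9 → no swap
j=5: arr[5]=6 ≤ 9 → i=1, swap arr[1],arr[5] → [5, 6, 17, 16, 10, 12, 11, 14, 13, 18, 7, 9]
j=6: arr[6]=11 > 9 → no swap
j=7: arr[7]=14 > 9 → no swap
(after j=7) arr = [5, 6, 17, 16, 10, 12, 11, 14, 13, 18, 7, 9]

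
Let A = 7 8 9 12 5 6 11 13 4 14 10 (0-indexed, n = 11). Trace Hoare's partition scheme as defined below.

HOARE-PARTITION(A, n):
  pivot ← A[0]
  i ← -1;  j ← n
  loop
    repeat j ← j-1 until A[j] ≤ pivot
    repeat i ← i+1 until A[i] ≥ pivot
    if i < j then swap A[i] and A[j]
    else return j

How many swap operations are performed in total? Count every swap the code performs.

3

pivot=7
j stops at 8 (4), i stops at 0 (7); swap ⇒ 4 8 9 12 5 6 11 13 7 14 10
j stops at 5 (6), i stops at 1 (8); swap ⇒ 4 6 9 12 5 8 11 13 7 14 10
j stops at 4 (5), i stops at 2 (9); swap ⇒ 4 6 5 12 9 8 11 13 7 14 10
j stops at 2, i stops at 3; i≥j ⇒ return 2. A=4 6 5 12 9 8 11 13 7 14 10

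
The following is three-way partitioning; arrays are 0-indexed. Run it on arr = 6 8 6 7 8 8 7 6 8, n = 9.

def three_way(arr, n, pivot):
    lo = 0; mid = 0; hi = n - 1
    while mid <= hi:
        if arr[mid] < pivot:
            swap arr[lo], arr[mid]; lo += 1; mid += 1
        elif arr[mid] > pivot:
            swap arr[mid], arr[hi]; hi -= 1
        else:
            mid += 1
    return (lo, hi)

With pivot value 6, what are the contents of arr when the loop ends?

pivot = 6; lo=0, mid=0, hi=8
arr[mid]=6=6: mid=1
arr[mid]=8>6: swap arr[1],arr[8]; hi=7 → 6 8 6 7 8 8 7 6 8
arr[mid]=8>6: swap arr[1],arr[7]; hi=6 → 6 6 6 7 8 8 7 8 8
arr[mid]=6=6: mid=2
arr[mid]=6=6: mid=3
arr[mid]=7>6: swap arr[3],arr[6]; hi=5 → 6 6 6 7 8 8 7 8 8
arr[mid]=7>6: swap arr[3],arr[5]; hi=4 → 6 6 6 8 8 7 7 8 8
arr[mid]=8>6: swap arr[3],arr[4]; hi=3 → 6 6 6 8 8 7 7 8 8
arr[mid]=8>6: swap arr[3],arr[3]; hi=2 → 6 6 6 8 8 7 7 8 8
end: lo=0, hi=2; arr = 6 6 6 8 8 7 7 8 8

6 6 6 8 8 7 7 8 8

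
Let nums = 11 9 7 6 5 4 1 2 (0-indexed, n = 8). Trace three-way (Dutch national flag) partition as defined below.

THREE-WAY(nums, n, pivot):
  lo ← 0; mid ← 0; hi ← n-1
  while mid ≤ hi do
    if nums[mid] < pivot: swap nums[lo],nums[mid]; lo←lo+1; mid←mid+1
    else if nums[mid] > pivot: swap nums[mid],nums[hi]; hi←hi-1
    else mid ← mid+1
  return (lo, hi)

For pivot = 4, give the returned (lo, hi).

(2, 2)

pivot = 4; lo=0, mid=0, hi=7
nums[mid]=11>4: swap nums[0],nums[7]; hi=6 → 2 9 7 6 5 4 1 11
nums[mid]=2<4: swap nums[0],nums[0]; lo=1,mid=1 → 2 9 7 6 5 4 1 11
nums[mid]=9>4: swap nums[1],nums[6]; hi=5 → 2 1 7 6 5 4 9 11
nums[mid]=1<4: swap nums[1],nums[1]; lo=2,mid=2 → 2 1 7 6 5 4 9 11
nums[mid]=7>4: swap nums[2],nums[5]; hi=4 → 2 1 4 6 5 7 9 11
nums[mid]=4=4: mid=3
nums[mid]=6>4: swap nums[3],nums[4]; hi=3 → 2 1 4 5 6 7 9 11
nums[mid]=5>4: swap nums[3],nums[3]; hi=2 → 2 1 4 5 6 7 9 11
end: lo=2, hi=2; nums = 2 1 4 5 6 7 9 11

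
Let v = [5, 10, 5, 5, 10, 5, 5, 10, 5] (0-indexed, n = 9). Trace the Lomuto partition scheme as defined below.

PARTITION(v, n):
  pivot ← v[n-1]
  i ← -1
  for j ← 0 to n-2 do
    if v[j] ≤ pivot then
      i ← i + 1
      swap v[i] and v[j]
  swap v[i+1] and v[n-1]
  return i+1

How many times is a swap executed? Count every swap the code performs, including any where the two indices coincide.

pivot=5, i=-1
j=0: 5≤5, i=0, swap(0,0) ⇒ [5, 10, 5, 5, 10, 5, 5, 10, 5]
j=1: 10>5, skip
j=2: 5≤5, i=1, swap(1,2) ⇒ [5, 5, 10, 5, 10, 5, 5, 10, 5]
j=3: 5≤5, i=2, swap(2,3) ⇒ [5, 5, 5, 10, 10, 5, 5, 10, 5]
j=4: 10>5, skip
j=5: 5≤5, i=3, swap(3,5) ⇒ [5, 5, 5, 5, 10, 10, 5, 10, 5]
j=6: 5≤5, i=4, swap(4,6) ⇒ [5, 5, 5, 5, 5, 10, 10, 10, 5]
j=7: 10>5, skip
swap(5,8) ⇒ [5, 5, 5, 5, 5, 5, 10, 10, 10]; return 5

6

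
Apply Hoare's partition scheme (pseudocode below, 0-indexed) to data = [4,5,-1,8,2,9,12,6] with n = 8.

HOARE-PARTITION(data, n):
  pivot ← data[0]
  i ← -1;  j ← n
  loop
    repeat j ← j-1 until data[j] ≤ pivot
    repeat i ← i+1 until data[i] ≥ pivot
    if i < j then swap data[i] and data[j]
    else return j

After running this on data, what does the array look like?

pivot = data[0] = 4; i = -1, j = 8
j→4 (data[4]=2≤4), i→0 (data[0]=4≥4); i<j, swap → [2,5,-1,8,4,9,12,6]
j→2 (data[2]=-1≤4), i→1 (data[1]=5≥4); i<j, swap → [2,-1,5,8,4,9,12,6]
j→1, i→2; i≥j, return j=1. data = [2,-1,5,8,4,9,12,6]

[2,-1,5,8,4,9,12,6]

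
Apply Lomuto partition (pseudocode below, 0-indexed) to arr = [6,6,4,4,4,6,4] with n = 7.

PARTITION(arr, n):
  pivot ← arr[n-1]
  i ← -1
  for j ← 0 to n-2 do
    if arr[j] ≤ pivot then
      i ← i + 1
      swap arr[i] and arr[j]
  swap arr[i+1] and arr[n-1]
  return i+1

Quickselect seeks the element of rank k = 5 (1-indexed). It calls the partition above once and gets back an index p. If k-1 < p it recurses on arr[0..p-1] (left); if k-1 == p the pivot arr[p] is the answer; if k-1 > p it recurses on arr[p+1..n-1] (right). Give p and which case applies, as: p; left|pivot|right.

pivot = arr[6] = 4; i = -1
j=0: arr[0]=6 > 4 → no swap
j=1: arr[1]=6 > 4 → no swap
j=2: arr[2]=4 ≤ 4 → i=0, swap arr[0],arr[2] → [4,6,6,4,4,6,4]
j=3: arr[3]=4 ≤ 4 → i=1, swap arr[1],arr[3] → [4,4,6,6,4,6,4]
j=4: arr[4]=4 ≤ 4 → i=2, swap arr[2],arr[4] → [4,4,4,6,6,6,4]
j=5: arr[5]=6 > 4 → no swap
final swap arr[3],arr[6] → [4,4,4,4,6,6,6]; return 3
p = 3; k-1 = 4 > 3 ⇒ right

3; right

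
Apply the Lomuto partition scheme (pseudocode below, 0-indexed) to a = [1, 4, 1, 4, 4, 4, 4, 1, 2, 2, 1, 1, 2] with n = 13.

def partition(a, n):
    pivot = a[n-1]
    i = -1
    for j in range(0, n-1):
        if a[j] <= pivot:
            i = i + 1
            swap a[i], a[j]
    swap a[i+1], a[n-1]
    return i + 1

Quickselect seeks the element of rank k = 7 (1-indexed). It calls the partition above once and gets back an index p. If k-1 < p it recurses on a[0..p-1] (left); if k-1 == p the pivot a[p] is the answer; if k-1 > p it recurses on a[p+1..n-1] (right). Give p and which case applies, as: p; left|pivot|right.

pivot = a[12] = 2; i = -1
j=0: a[0]=1 ≤ 2 → i=0, swap a[0],a[0] (no change) → [1, 4, 1, 4, 4, 4, 4, 1, 2, 2, 1, 1, 2]
j=1: a[1]=4 > 2 → no swap
j=2: a[2]=1 ≤ 2 → i=1, swap a[1],a[2] → [1, 1, 4, 4, 4, 4, 4, 1, 2, 2, 1, 1, 2]
j=3: a[3]=4 > 2 → no swap
j=4: a[4]=4 > 2 → no swap
j=5: a[5]=4 > 2 → no swap
j=6: a[6]=4 > 2 → no swap
j=7: a[7]=1 ≤ 2 → i=2, swap a[2],a[7] → [1, 1, 1, 4, 4, 4, 4, 4, 2, 2, 1, 1, 2]
j=8: a[8]=2 ≤ 2 → i=3, swap a[3],a[8] → [1, 1, 1, 2, 4, 4, 4, 4, 4, 2, 1, 1, 2]
j=9: a[9]=2 ≤ 2 → i=4, swap a[4],a[9] → [1, 1, 1, 2, 2, 4, 4, 4, 4, 4, 1, 1, 2]
j=10: a[10]=1 ≤ 2 → i=5, swap a[5],a[10] → [1, 1, 1, 2, 2, 1, 4, 4, 4, 4, 4, 1, 2]
j=11: a[11]=1 ≤ 2 → i=6, swap a[6],a[11] → [1, 1, 1, 2, 2, 1, 1, 4, 4, 4, 4, 4, 2]
final swap a[7],a[12] → [1, 1, 1, 2, 2, 1, 1, 2, 4, 4, 4, 4, 4]; return 7
p = 7; k-1 = 6 < 7 ⇒ left

7; left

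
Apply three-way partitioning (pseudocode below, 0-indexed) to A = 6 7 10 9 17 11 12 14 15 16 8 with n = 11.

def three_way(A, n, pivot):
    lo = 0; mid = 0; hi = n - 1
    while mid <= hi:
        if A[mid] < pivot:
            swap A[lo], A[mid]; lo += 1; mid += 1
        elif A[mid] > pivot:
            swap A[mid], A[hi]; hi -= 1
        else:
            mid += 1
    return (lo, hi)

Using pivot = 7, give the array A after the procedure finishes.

6 7 9 17 11 12 14 15 16 8 10

pivot = 7; lo=0, mid=0, hi=10
A[mid]=6<7: swap A[0],A[0]; lo=1,mid=1 → 6 7 10 9 17 11 12 14 15 16 8
A[mid]=7=7: mid=2
A[mid]=10>7: swap A[2],A[10]; hi=9 → 6 7 8 9 17 11 12 14 15 16 10
A[mid]=8>7: swap A[2],A[9]; hi=8 → 6 7 16 9 17 11 12 14 15 8 10
A[mid]=16>7: swap A[2],A[8]; hi=7 → 6 7 15 9 17 11 12 14 16 8 10
A[mid]=15>7: swap A[2],A[7]; hi=6 → 6 7 14 9 17 11 12 15 16 8 10
A[mid]=14>7: swap A[2],A[6]; hi=5 → 6 7 12 9 17 11 14 15 16 8 10
A[mid]=12>7: swap A[2],A[5]; hi=4 → 6 7 11 9 17 12 14 15 16 8 10
A[mid]=11>7: swap A[2],A[4]; hi=3 → 6 7 17 9 11 12 14 15 16 8 10
A[mid]=17>7: swap A[2],A[3]; hi=2 → 6 7 9 17 11 12 14 15 16 8 10
A[mid]=9>7: swap A[2],A[2]; hi=1 → 6 7 9 17 11 12 14 15 16 8 10
end: lo=1, hi=1; A = 6 7 9 17 11 12 14 15 16 8 10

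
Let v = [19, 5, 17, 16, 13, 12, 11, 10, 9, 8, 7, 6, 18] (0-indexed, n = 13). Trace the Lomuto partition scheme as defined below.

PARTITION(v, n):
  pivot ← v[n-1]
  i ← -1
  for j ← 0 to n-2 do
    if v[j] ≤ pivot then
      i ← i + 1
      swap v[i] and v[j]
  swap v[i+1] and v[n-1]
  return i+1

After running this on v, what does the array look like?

pivot=18, i=-1
j=0: 19>18, skip
j=1: 5≤18, i=0, swap(0,1) ⇒ [5, 19, 17, 16, 13, 12, 11, 10, 9, 8, 7, 6, 18]
j=2: 17≤18, i=1, swap(1,2) ⇒ [5, 17, 19, 16, 13, 12, 11, 10, 9, 8, 7, 6, 18]
j=3: 16≤18, i=2, swap(2,3) ⇒ [5, 17, 16, 19, 13, 12, 11, 10, 9, 8, 7, 6, 18]
j=4: 13≤18, i=3, swap(3,4) ⇒ [5, 17, 16, 13, 19, 12, 11, 10, 9, 8, 7, 6, 18]
j=5: 12≤18, i=4, swap(4,5) ⇒ [5, 17, 16, 13, 12, 19, 11, 10, 9, 8, 7, 6, 18]
j=6: 11≤18, i=5, swap(5,6) ⇒ [5, 17, 16, 13, 12, 11, 19, 10, 9, 8, 7, 6, 18]
j=7: 10≤18, i=6, swap(6,7) ⇒ [5, 17, 16, 13, 12, 11, 10, 19, 9, 8, 7, 6, 18]
j=8: 9≤18, i=7, swap(7,8) ⇒ [5, 17, 16, 13, 12, 11, 10, 9, 19, 8, 7, 6, 18]
j=9: 8≤18, i=8, swap(8,9) ⇒ [5, 17, 16, 13, 12, 11, 10, 9, 8, 19, 7, 6, 18]
j=10: 7≤18, i=9, swap(9,10) ⇒ [5, 17, 16, 13, 12, 11, 10, 9, 8, 7, 19, 6, 18]
j=11: 6≤18, i=10, swap(10,11) ⇒ [5, 17, 16, 13, 12, 11, 10, 9, 8, 7, 6, 19, 18]
swap(11,12) ⇒ [5, 17, 16, 13, 12, 11, 10, 9, 8, 7, 6, 18, 19]; return 11

[5, 17, 16, 13, 12, 11, 10, 9, 8, 7, 6, 18, 19]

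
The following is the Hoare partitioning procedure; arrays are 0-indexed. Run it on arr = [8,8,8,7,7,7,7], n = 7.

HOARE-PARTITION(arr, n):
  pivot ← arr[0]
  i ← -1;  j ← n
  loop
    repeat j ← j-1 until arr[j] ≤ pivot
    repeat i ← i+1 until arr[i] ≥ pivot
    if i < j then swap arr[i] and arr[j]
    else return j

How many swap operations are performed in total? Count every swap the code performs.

pivot=8
j stops at 6 (7), i stops at 0 (8); swap ⇒ [7,8,8,7,7,7,8]
j stops at 5 (7), i stops at 1 (8); swap ⇒ [7,7,8,7,7,8,8]
j stops at 4 (7), i stops at 2 (8); swap ⇒ [7,7,7,7,8,8,8]
j stops at 3, i stops at 4; i≥j ⇒ return 3. arr=[7,7,7,7,8,8,8]

3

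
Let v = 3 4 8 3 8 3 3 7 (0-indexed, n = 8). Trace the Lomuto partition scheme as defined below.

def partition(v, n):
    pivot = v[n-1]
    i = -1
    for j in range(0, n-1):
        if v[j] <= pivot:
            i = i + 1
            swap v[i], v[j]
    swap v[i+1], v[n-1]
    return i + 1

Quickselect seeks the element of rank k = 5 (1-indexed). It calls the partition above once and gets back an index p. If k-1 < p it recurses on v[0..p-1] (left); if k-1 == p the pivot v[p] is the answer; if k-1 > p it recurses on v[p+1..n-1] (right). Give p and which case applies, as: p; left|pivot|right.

pivot = v[7] = 7; i = -1
j=0: v[0]=3 ≤ 7 → i=0, swap v[0],v[0] (no change) → 3 4 8 3 8 3 3 7
j=1: v[1]=4 ≤ 7 → i=1, swap v[1],v[1] (no change) → 3 4 8 3 8 3 3 7
j=2: v[2]=8 > 7 → no swap
j=3: v[3]=3 ≤ 7 → i=2, swap v[2],v[3] → 3 4 3 8 8 3 3 7
j=4: v[4]=8 > 7 → no swap
j=5: v[5]=3 ≤ 7 → i=3, swap v[3],v[5] → 3 4 3 3 8 8 3 7
j=6: v[6]=3 ≤ 7 → i=4, swap v[4],v[6] → 3 4 3 3 3 8 8 7
final swap v[5],v[7] → 3 4 3 3 3 7 8 8; return 5
p = 5; k-1 = 4 < 5 ⇒ left

5; left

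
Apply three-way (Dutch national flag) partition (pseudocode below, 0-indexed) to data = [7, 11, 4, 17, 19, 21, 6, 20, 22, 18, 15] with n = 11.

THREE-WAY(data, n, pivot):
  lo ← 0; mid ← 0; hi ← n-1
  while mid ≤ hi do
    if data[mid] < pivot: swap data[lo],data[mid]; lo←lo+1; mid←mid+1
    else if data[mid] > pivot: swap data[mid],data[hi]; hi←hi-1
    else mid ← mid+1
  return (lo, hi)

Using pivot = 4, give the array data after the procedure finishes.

[4, 11, 17, 19, 21, 6, 20, 22, 18, 15, 7]

lo=0 mid=0 hi=10
7>4: swap(0,10), hi=9 ⇒ [15, 11, 4, 17, 19, 21, 6, 20, 22, 18, 7]
15>4: swap(0,9), hi=8 ⇒ [18, 11, 4, 17, 19, 21, 6, 20, 22, 15, 7]
18>4: swap(0,8), hi=7 ⇒ [22, 11, 4, 17, 19, 21, 6, 20, 18, 15, 7]
22>4: swap(0,7), hi=6 ⇒ [20, 11, 4, 17, 19, 21, 6, 22, 18, 15, 7]
20>4: swap(0,6), hi=5 ⇒ [6, 11, 4, 17, 19, 21, 20, 22, 18, 15, 7]
6>4: swap(0,5), hi=4 ⇒ [21, 11, 4, 17, 19, 6, 20, 22, 18, 15, 7]
21>4: swap(0,4), hi=3 ⇒ [19, 11, 4, 17, 21, 6, 20, 22, 18, 15, 7]
19>4: swap(0,3), hi=2 ⇒ [17, 11, 4, 19, 21, 6, 20, 22, 18, 15, 7]
17>4: swap(0,2), hi=1 ⇒ [4, 11, 17, 19, 21, 6, 20, 22, 18, 15, 7]
4=4: mid=1
11>4: swap(1,1), hi=0 ⇒ [4, 11, 17, 19, 21, 6, 20, 22, 18, 15, 7]
done. lo=0 hi=0; data=[4, 11, 17, 19, 21, 6, 20, 22, 18, 15, 7]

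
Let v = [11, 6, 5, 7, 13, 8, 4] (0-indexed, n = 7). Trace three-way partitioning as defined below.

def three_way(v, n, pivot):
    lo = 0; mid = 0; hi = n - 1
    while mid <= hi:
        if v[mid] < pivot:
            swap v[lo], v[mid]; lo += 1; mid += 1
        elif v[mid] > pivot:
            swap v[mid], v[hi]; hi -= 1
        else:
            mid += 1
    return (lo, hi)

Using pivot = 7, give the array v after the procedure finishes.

lo=0 mid=0 hi=6
11>7: swap(0,6), hi=5 ⇒ [4, 6, 5, 7, 13, 8, 11]
4<7: swap(0,0), lo=1 mid=1 ⇒ [4, 6, 5, 7, 13, 8, 11]
6<7: swap(1,1), lo=2 mid=2 ⇒ [4, 6, 5, 7, 13, 8, 11]
5<7: swap(2,2), lo=3 mid=3 ⇒ [4, 6, 5, 7, 13, 8, 11]
7=7: mid=4
13>7: swap(4,5), hi=4 ⇒ [4, 6, 5, 7, 8, 13, 11]
8>7: swap(4,4), hi=3 ⇒ [4, 6, 5, 7, 8, 13, 11]
done. lo=3 hi=3; v=[4, 6, 5, 7, 8, 13, 11]

[4, 6, 5, 7, 8, 13, 11]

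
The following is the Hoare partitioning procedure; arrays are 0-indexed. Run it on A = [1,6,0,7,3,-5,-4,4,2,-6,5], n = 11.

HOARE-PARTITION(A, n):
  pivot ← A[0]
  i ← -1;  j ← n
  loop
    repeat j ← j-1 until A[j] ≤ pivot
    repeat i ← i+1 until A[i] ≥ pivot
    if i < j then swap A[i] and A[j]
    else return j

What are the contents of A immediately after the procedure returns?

pivot=1
j stops at 9 (-6), i stops at 0 (1); swap ⇒ [-6,6,0,7,3,-5,-4,4,2,1,5]
j stops at 6 (-4), i stops at 1 (6); swap ⇒ [-6,-4,0,7,3,-5,6,4,2,1,5]
j stops at 5 (-5), i stops at 3 (7); swap ⇒ [-6,-4,0,-5,3,7,6,4,2,1,5]
j stops at 3, i stops at 4; i≥j ⇒ return 3. A=[-6,-4,0,-5,3,7,6,4,2,1,5]

[-6,-4,0,-5,3,7,6,4,2,1,5]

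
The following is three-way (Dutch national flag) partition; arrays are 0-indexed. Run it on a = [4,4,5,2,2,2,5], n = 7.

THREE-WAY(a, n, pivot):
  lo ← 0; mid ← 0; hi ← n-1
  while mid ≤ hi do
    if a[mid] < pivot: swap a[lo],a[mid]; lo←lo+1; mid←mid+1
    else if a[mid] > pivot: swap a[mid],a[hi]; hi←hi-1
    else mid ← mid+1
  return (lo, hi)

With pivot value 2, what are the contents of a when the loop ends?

lo=0 mid=0 hi=6
4>2: swap(0,6), hi=5 ⇒ [5,4,5,2,2,2,4]
5>2: swap(0,5), hi=4 ⇒ [2,4,5,2,2,5,4]
2=2: mid=1
4>2: swap(1,4), hi=3 ⇒ [2,2,5,2,4,5,4]
2=2: mid=2
5>2: swap(2,3), hi=2 ⇒ [2,2,2,5,4,5,4]
2=2: mid=3
done. lo=0 hi=2; a=[2,2,2,5,4,5,4]

[2,2,2,5,4,5,4]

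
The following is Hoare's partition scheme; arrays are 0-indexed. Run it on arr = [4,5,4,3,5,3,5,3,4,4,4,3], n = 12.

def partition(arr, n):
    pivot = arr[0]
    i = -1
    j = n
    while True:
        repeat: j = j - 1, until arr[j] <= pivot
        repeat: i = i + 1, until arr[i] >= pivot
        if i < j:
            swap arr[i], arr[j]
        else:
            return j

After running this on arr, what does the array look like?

pivot = arr[0] = 4; i = -1, j = 12
j→11 (arr[11]=3≤4), i→0 (arr[0]=4≥4); i<j, swap → [3,5,4,3,5,3,5,3,4,4,4,4]
j→10 (arr[10]=4≤4), i→1 (arr[1]=5≥4); i<j, swap → [3,4,4,3,5,3,5,3,4,4,5,4]
j→9 (arr[9]=4≤4), i→2 (arr[2]=4≥4); i<j, swap → [3,4,4,3,5,3,5,3,4,4,5,4]
j→8 (arr[8]=4≤4), i→4 (arr[4]=5≥4); i<j, swap → [3,4,4,3,4,3,5,3,5,4,5,4]
j→7 (arr[7]=3≤4), i→6 (arr[6]=5≥4); i<j, swap → [3,4,4,3,4,3,3,5,5,4,5,4]
j→6, i→7; i≥j, return j=6. arr = [3,4,4,3,4,3,3,5,5,4,5,4]

[3,4,4,3,4,3,3,5,5,4,5,4]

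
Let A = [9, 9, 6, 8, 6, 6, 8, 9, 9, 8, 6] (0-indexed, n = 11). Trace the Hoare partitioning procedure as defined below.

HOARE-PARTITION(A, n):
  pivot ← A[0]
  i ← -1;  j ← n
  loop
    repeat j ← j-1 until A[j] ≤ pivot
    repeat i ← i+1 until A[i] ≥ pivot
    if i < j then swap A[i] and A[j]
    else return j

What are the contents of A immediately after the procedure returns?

[6, 8, 6, 8, 6, 6, 8, 9, 9, 9, 9]

pivot=9
j stops at 10 (6), i stops at 0 (9); swap ⇒ [6, 9, 6, 8, 6, 6, 8, 9, 9, 8, 9]
j stops at 9 (8), i stops at 1 (9); swap ⇒ [6, 8, 6, 8, 6, 6, 8, 9, 9, 9, 9]
j stops at 8 (9), i stops at 7 (9); swap ⇒ [6, 8, 6, 8, 6, 6, 8, 9, 9, 9, 9]
j stops at 7, i stops at 8; i≥j ⇒ return 7. A=[6, 8, 6, 8, 6, 6, 8, 9, 9, 9, 9]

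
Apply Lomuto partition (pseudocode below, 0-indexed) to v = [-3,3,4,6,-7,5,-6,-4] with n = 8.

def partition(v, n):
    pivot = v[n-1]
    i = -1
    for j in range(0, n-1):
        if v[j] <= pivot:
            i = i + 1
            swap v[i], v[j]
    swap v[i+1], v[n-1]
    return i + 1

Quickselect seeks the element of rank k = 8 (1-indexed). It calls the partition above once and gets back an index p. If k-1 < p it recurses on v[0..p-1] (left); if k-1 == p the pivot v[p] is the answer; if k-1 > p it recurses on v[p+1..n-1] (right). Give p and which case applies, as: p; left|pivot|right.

2; right

pivot=-4, i=-1
j=0: -3>-4, skip
j=1: 3>-4, skip
j=2: 4>-4, skip
j=3: 6>-4, skip
j=4: -7≤-4, i=0, swap(0,4) ⇒ [-7,3,4,6,-3,5,-6,-4]
j=5: 5>-4, skip
j=6: -6≤-4, i=1, swap(1,6) ⇒ [-7,-6,4,6,-3,5,3,-4]
swap(2,7) ⇒ [-7,-6,-4,6,-3,5,3,4]; return 2
p = 2; k-1 = 7 > 2 ⇒ right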